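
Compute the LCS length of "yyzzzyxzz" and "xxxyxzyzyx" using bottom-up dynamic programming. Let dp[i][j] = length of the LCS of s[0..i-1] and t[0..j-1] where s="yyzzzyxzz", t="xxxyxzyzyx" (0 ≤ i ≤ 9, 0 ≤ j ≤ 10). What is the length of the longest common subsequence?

5

   ''  x  x  x  y  x  z  y  z  y  x
''  0  0  0  0  0  0  0  0  0  0  0
 y  0  0  0  0  1  1  1  1  1  1  1
 y  0  0  0  0  1  1  1  2  2  2  2
 z  0  0  0  0  1  1  2  2  3  3  3
 z  0  0  0  0  1  1  2  2  3  3  3
 z  0  0  0  0  1  1  2  2  3  3  3
 y  0  0  0  0  1  1  2  3  3  4  4
 x  0  1  1  1  1  2  2  3  3  4  5
 z  0  1  1  1  1  2  3  3  4  4  5
 z  0  1  1  1  1  2  3  3  4  4  5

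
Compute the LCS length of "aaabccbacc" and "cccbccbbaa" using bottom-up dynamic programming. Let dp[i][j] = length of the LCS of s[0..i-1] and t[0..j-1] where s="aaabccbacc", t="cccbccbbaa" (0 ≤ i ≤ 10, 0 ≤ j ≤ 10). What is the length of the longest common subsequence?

5

   ''  c  c  c  b  c  c  b  b  a  a
''  0  0  0  0  0  0  0  0  0  0  0
 a  0  0  0  0  0  0  0  0  0  1  1
 a  0  0  0  0  0  0  0  0  0  1  2
 a  0  0  0  0  0  0  0  0  0  1  2
 b  0  0  0  0  1  1  1  1  1  1  2
 c  0  1  1  1  1  2  2  2  2  2  2
 c  0  1  2  2  2  2  3  3  3  3  3
 b  0  1  2  2  3  3  3  4  4  4  4
 a  0  1  2  2  3  3  3  4  4  5  5
 c  0  1  2  3  3  4  4  4  4  5  5
 c  0  1  2  3  3  4  5  5  5  5  5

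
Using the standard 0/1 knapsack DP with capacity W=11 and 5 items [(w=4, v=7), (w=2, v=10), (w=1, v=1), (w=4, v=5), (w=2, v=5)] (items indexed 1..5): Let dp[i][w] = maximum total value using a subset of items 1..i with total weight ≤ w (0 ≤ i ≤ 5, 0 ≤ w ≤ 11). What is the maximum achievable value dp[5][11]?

i\w   0   1   2   3   4   5   6   7   8   9  10  11
  0   0   0   0   0   0   0   0   0   0   0   0   0
  1   0   0   0   0   7   7   7   7   7   7   7   7
  2   0   0  10  10  10  10  17  17  17  17  17  17
  3   0   1  10  11  11  11  17  18  18  18  18  18
  4   0   1  10  11  11  11  17  18  18  18  22  23
  5   0   1  10  11  15  16  17  18  22  23  23  23

23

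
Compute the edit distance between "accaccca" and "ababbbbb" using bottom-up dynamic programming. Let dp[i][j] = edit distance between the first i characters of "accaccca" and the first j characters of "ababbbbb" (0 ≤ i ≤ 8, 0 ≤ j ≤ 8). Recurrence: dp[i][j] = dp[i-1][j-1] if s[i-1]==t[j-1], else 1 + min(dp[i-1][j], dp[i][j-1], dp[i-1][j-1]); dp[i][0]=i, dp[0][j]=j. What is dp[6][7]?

6

   ''  a  b  a  b  b  b  b  b
''  0  1  2  3  4  5  6  7  8
 a  1  0  1  2  3  4  5  6  7
 c  2  1  1  2  3  4  5  6  7
 c  3  2  2  2  3  4  5  6  7
 a  4  3  3  2  3  4  5  6  7
 c  5  4  4  3  3  4  5  6  7
 c  6  5  5  4  4  4  5  6  7
 c  7  6  6  5  5  5  5  6  7
 a  8  7  7  6  6  6  6  6  7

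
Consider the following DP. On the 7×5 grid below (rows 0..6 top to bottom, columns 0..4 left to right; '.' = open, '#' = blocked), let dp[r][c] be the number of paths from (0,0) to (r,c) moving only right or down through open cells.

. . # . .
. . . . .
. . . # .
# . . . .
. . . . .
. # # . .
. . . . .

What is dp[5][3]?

r\c   0   1   2   3   4
  0   1   1   0   0   0
  1   1   2   2   2   2
  2   1   3   5   0   2
  3   0   3   8   8  10
  4   0   3  11  19  29
  5   0   0   0  19  48
  6   0   0   0  19  67

19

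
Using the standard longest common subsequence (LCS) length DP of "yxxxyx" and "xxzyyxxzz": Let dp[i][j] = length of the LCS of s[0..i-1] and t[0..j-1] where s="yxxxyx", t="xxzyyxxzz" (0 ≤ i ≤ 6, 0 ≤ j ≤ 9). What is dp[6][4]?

3

   ''  x  x  z  y  y  x  x  z  z
''  0  0  0  0  0  0  0  0  0  0
 y  0  0  0  0  1  1  1  1  1  1
 x  0  1  1  1  1  1  2  2  2  2
 x  0  1  2  2  2  2  2  3  3  3
 x  0  1  2  2  2  2  3  3  3  3
 y  0  1  2  2  3  3  3  3  3  3
 x  0  1  2  2  3  3  4  4  4  4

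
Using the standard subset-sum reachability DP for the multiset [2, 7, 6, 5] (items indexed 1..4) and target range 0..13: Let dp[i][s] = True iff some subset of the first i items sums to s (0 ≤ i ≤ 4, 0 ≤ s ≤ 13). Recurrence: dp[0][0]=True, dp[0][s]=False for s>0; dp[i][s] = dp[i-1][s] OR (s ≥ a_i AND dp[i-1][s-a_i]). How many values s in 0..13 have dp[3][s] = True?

i\s   0   1   2   3   4   5   6   7   8   9  10  11  12  13
  0   T   F   F   F   F   F   F   F   F   F   F   F   F   F
  1   T   F   T   F   F   F   F   F   F   F   F   F   F   F
  2   T   F   T   F   F   F   F   T   F   T   F   F   F   F
  3   T   F   T   F   F   F   T   T   T   T   F   F   F   T
  4   T   F   T   F   F   T   T   T   T   T   F   T   T   T

7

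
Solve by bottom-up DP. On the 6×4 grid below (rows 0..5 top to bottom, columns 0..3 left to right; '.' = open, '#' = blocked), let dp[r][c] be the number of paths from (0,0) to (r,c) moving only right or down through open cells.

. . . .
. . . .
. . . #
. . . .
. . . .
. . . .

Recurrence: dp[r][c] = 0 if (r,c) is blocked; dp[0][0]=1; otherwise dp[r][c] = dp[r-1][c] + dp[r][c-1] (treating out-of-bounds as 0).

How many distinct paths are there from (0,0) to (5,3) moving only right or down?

r\c   0   1   2   3
  0   1   1   1   1
  1   1   2   3   4
  2   1   3   6   0
  3   1   4  10  10
  4   1   5  15  25
  5   1   6  21  46

46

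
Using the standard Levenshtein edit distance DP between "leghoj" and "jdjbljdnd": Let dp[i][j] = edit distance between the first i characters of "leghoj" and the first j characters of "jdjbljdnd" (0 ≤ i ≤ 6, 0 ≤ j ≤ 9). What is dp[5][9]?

8

   ''  j  d  j  b  l  j  d  n  d
''  0  1  2  3  4  5  6  7  8  9
 l  1  1  2  3  4  4  5  6  7  8
 e  2  2  2  3  4  5  5  6  7  8
 g  3  3  3  3  4  5  6  6  7  8
 h  4  4  4  4  4  5  6  7  7  8
 o  5  5  5  5  5  5  6  7  8  8
 j  6  5  6  5  6  6  5  6  7  8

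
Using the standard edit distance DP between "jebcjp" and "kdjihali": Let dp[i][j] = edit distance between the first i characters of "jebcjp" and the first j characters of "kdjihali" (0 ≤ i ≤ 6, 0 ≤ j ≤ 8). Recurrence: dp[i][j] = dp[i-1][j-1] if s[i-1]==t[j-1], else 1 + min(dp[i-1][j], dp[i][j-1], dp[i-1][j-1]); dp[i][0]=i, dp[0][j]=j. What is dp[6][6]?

6

   ''  k  d  j  i  h  a  l  i
''  0  1  2  3  4  5  6  7  8
 j  1  1  2  2  3  4  5  6  7
 e  2  2  2  3  3  4  5  6  7
 b  3  3  3  3  4  4  5  6  7
 c  4  4  4  4  4  5  5  6  7
 j  5  5  5  4  5  5  6  6  7
 p  6  6  6  5  5  6  6  7  7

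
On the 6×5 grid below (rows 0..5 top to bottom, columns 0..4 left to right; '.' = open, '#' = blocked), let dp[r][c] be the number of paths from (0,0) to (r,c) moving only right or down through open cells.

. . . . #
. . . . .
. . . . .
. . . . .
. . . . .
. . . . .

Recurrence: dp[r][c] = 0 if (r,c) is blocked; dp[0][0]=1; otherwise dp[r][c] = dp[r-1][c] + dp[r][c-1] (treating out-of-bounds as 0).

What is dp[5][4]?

r\c   0   1   2   3   4
  0   1   1   1   1   0
  1   1   2   3   4   4
  2   1   3   6  10  14
  3   1   4  10  20  34
  4   1   5  15  35  69
  5   1   6  21  56 125

125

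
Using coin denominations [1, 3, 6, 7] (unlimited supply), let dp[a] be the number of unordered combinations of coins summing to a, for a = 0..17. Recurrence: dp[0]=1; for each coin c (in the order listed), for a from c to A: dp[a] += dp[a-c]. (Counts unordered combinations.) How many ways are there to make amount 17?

20

after  coin     0     1     2     3     4     5     6     7     8     9    10    11    12    13    14    15    16    17
          1     1     1     1     1     1     1     1     1     1     1     1     1     1     1     1     1     1     1
          3     1     1     1     2     2     2     3     3     3     4     4     4     5     5     5     6     6     6
          6     1     1     1     2     2     2     4     4     4     6     6     6     9     9     9    12    12    12
          7     1     1     1     2     2     2     4     5     5     7     8     8    11    13    14    17    19    20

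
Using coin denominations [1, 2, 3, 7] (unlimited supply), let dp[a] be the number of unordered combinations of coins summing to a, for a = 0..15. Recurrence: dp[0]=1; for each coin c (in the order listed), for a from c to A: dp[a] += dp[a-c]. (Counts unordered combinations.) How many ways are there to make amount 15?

38

after  coin     0     1     2     3     4     5     6     7     8     9    10    11    12    13    14    15
          1     1     1     1     1     1     1     1     1     1     1     1     1     1     1     1     1
          2     1     1     2     2     3     3     4     4     5     5     6     6     7     7     8     8
          3     1     1     2     3     4     5     7     8    10    12    14    16    19    21    24    27
          7     1     1     2     3     4     5     7     9    11    14    17    20    24    28    33    38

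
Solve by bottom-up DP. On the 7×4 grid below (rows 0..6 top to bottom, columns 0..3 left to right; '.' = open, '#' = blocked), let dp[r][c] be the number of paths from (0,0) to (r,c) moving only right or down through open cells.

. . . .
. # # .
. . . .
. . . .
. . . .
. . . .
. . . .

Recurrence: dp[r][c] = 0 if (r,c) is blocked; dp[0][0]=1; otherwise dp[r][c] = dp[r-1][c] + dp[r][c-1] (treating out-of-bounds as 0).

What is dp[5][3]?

r\c   0   1   2   3
  0   1   1   1   1
  1   1   0   0   1
  2   1   1   1   2
  3   1   2   3   5
  4   1   3   6  11
  5   1   4  10  21
  6   1   5  15  36

21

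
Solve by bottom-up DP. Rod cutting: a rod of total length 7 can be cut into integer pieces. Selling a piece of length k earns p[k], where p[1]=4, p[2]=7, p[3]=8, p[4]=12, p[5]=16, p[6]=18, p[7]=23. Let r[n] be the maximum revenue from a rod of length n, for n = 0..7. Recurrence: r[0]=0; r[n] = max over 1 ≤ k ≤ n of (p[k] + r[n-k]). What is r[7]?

28

   n    0    1    2    3    4    5    6    7
r[n]    0    4    8   12   16   20   24   28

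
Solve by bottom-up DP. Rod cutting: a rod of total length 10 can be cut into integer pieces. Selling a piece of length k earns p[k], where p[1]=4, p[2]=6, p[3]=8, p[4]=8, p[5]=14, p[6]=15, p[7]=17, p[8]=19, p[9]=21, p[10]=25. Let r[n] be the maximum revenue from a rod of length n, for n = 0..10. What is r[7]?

   n    0    1    2    3    4    5    6    7    8    9   10
r[n]    0    4    8   12   16   20   24   28   32   36   40

28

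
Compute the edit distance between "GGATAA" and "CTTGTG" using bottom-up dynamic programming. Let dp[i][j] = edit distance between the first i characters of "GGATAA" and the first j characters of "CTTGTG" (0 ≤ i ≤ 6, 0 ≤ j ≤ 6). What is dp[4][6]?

5

   ''  C  T  T  G  T  G
''  0  1  2  3  4  5  6
 G  1  1  2  3  3  4  5
 G  2  2  2  3  3  4  4
 A  3  3  3  3  4  4  5
 T  4  4  3  3  4  4  5
 A  5  5  4  4  4  5  5
 A  6  6  5  5  5  5  6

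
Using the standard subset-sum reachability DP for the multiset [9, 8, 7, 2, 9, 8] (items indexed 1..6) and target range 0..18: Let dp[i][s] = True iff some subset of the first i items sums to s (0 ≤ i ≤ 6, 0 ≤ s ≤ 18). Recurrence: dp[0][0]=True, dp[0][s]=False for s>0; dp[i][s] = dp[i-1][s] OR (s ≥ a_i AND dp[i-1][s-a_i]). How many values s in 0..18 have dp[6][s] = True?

i\s   0   1   2   3   4   5   6   7   8   9  10  11  12  13  14  15  16  17  18
  0   T   F   F   F   F   F   F   F   F   F   F   F   F   F   F   F   F   F   F
  1   T   F   F   F   F   F   F   F   F   T   F   F   F   F   F   F   F   F   F
  2   T   F   F   F   F   F   F   F   T   T   F   F   F   F   F   F   F   T   F
  3   T   F   F   F   F   F   F   T   T   T   F   F   F   F   F   T   T   T   F
  4   T   F   T   F   F   F   F   T   T   T   T   T   F   F   F   T   T   T   T
  5   T   F   T   F   F   F   F   T   T   T   T   T   F   F   F   T   T   T   T
  6   T   F   T   F   F   F   F   T   T   T   T   T   F   F   F   T   T   T   T

11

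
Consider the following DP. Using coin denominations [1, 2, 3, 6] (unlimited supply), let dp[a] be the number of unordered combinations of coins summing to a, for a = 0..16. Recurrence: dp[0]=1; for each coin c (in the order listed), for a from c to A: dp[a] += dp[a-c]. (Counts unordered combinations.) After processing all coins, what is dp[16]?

48

after  coin     0     1     2     3     4     5     6     7     8     9    10    11    12    13    14    15    16
          1     1     1     1     1     1     1     1     1     1     1     1     1     1     1     1     1     1
          2     1     1     2     2     3     3     4     4     5     5     6     6     7     7     8     8     9
          3     1     1     2     3     4     5     7     8    10    12    14    16    19    21    24    27    30
          6     1     1     2     3     4     5     8     9    12    15    18    21    27    30    36    42    48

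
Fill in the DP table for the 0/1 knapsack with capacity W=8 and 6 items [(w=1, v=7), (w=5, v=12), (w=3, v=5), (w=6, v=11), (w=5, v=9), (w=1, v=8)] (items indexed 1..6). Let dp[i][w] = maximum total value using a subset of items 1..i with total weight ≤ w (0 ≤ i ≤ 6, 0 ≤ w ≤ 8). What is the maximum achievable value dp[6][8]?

i\w   0   1   2   3   4   5   6   7   8
  0   0   0   0   0   0   0   0   0   0
  1   0   7   7   7   7   7   7   7   7
  2   0   7   7   7   7  12  19  19  19
  3   0   7   7   7  12  12  19  19  19
  4   0   7   7   7  12  12  19  19  19
  5   0   7   7   7  12  12  19  19  19
  6   0   8  15  15  15  20  20  27  27

27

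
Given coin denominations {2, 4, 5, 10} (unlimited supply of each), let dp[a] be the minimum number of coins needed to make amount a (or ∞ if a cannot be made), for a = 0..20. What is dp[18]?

 a  0  1  2  3  4  5  6  7  8  9 10 11 12 13 14 15 16 17 18 19 20
dp  0  -  1  -  1  1  2  2  2  2  1  3  2  3  2  2  3  3  3  3  2
(- denotes ∞ / unreachable)

3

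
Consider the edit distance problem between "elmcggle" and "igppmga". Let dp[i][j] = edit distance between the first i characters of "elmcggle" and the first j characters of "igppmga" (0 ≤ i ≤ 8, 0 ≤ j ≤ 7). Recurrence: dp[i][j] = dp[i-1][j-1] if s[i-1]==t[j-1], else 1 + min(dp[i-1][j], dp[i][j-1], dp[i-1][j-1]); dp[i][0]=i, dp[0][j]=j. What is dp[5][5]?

   ''  i  g  p  p  m  g  a
''  0  1  2  3  4  5  6  7
 e  1  1  2  3  4  5  6  7
 l  2  2  2  3  4  5  6  7
 m  3  3  3  3  4  4  5  6
 c  4  4  4  4  4  5  5  6
 g  5  5  4  5  5  5  5  6
 g  6  6  5  5  6  6  5  6
 l  7  7  6  6  6  7  6  6
 e  8  8  7  7  7  7  7  7

5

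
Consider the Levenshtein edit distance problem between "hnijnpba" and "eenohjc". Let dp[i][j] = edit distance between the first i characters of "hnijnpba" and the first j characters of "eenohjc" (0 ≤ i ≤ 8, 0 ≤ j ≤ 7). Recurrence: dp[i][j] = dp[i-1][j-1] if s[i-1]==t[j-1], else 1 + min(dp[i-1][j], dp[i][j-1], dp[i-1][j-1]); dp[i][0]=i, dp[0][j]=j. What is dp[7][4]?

   ''  e  e  n  o  h  j  c
''  0  1  2  3  4  5  6  7
 h  1  1  2  3  4  4  5  6
 n  2  2  2  2  3  4  5  6
 i  3  3  3  3  3  4  5  6
 j  4  4  4  4  4  4  4  5
 n  5  5  5  4  5  5  5  5
 p  6  6  6  5  5  6  6  6
 b  7  7  7  6  6  6  7  7
 a  8  8  8  7  7  7  7  8

6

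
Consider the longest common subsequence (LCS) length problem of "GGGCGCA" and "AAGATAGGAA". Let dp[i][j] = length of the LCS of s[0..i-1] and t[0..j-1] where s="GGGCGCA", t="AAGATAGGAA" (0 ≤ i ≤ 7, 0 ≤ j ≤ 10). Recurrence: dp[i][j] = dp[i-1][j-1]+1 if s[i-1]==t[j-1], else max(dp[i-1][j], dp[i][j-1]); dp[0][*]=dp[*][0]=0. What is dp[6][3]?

   ''  A  A  G  A  T  A  G  G  A  A
''  0  0  0  0  0  0  0  0  0  0  0
 G  0  0  0  1  1  1  1  1  1  1  1
 G  0  0  0  1  1  1  1  2  2  2  2
 G  0  0  0  1  1  1  1  2  3  3  3
 C  0  0  0  1  1  1  1  2  3  3  3
 G  0  0  0  1  1  1  1  2  3  3  3
 C  0  0  0  1  1  1  1  2  3  3  3
 A  0  1  1  1  2  2  2  2  3  4  4

1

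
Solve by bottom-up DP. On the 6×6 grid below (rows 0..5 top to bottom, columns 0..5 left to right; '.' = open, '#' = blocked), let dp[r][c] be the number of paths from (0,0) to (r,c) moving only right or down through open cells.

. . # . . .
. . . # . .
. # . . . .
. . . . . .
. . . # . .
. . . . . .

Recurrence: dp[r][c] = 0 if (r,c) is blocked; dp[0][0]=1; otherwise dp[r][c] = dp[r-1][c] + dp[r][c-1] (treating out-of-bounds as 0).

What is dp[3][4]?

7

r\c   0   1   2   3   4   5
  0   1   1   0   0   0   0
  1   1   2   2   0   0   0
  2   1   0   2   2   2   2
  3   1   1   3   5   7   9
  4   1   2   5   0   7  16
  5   1   3   8   8  15  31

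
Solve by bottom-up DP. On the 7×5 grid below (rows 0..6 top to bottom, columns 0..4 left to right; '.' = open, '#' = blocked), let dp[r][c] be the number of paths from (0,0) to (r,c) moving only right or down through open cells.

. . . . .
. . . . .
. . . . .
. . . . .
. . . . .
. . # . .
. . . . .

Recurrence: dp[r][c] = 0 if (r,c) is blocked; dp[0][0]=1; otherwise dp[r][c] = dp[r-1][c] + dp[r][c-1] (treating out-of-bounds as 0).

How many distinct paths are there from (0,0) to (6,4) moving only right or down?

r\c   0   1   2   3   4
  0   1   1   1   1   1
  1   1   2   3   4   5
  2   1   3   6  10  15
  3   1   4  10  20  35
  4   1   5  15  35  70
  5   1   6   0  35 105
  6   1   7   7  42 147

147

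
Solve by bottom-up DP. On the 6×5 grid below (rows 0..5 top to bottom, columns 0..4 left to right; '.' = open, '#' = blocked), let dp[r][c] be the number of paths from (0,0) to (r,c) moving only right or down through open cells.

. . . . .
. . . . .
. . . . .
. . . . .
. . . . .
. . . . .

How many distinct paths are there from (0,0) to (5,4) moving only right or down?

126

r\c   0   1   2   3   4
  0   1   1   1   1   1
  1   1   2   3   4   5
  2   1   3   6  10  15
  3   1   4  10  20  35
  4   1   5  15  35  70
  5   1   6  21  56 126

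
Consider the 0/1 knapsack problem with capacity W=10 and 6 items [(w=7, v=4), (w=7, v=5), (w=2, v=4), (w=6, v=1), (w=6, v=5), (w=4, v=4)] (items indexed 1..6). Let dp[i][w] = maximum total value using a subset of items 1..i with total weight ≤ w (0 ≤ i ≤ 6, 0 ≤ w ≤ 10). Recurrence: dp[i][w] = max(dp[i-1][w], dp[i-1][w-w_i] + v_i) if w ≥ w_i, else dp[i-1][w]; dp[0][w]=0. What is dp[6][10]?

i\w   0   1   2   3   4   5   6   7   8   9  10
  0   0   0   0   0   0   0   0   0   0   0   0
  1   0   0   0   0   0   0   0   4   4   4   4
  2   0   0   0   0   0   0   0   5   5   5   5
  3   0   0   4   4   4   4   4   5   5   9   9
  4   0   0   4   4   4   4   4   5   5   9   9
  5   0   0   4   4   4   4   5   5   9   9   9
  6   0   0   4   4   4   4   8   8   9   9   9

9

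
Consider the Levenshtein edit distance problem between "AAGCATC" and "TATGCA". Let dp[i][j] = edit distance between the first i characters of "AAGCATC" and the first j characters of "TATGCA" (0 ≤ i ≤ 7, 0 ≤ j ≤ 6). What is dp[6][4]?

5

   ''  T  A  T  G  C  A
''  0  1  2  3  4  5  6
 A  1  1  1  2  3  4  5
 A  2  2  1  2  3  4  4
 G  3  3  2  2  2  3  4
 C  4  4  3  3  3  2  3
 A  5  5  4  4  4  3  2
 T  6  5  5  4  5  4  3
 C  7  6  6  5  5  5  4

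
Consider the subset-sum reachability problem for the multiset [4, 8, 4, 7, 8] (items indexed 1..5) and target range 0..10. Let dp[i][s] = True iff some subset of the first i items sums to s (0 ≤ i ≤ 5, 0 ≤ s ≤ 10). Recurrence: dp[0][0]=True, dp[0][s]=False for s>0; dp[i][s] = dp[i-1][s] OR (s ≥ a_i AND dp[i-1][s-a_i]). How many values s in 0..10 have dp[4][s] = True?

i\s   0   1   2   3   4   5   6   7   8   9  10
  0   T   F   F   F   F   F   F   F   F   F   F
  1   T   F   F   F   T   F   F   F   F   F   F
  2   T   F   F   F   T   F   F   F   T   F   F
  3   T   F   F   F   T   F   F   F   T   F   F
  4   T   F   F   F   T   F   F   T   T   F   F
  5   T   F   F   F   T   F   F   T   T   F   F

4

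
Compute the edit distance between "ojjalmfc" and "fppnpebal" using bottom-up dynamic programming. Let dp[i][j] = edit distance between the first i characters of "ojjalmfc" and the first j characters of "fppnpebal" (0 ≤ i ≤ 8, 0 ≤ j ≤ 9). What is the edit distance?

9

   ''  f  p  p  n  p  e  b  a  l
''  0  1  2  3  4  5  6  7  8  9
 o  1  1  2  3  4  5  6  7  8  9
 j  2  2  2  3  4  5  6  7  8  9
 j  3  3  3  3  4  5  6  7  8  9
 a  4  4  4  4  4  5  6  7  7  8
 l  5  5  5  5  5  5  6  7  8  7
 m  6  6  6  6  6  6  6  7  8  8
 f  7  6  7  7  7  7  7  7  8  9
 c  8  7  7  8  8  8  8  8  8  9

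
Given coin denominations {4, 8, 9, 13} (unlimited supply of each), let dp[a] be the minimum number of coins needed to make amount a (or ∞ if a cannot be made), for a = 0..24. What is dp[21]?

2

 a  0  1  2  3  4  5  6  7  8  9 10 11 12 13 14 15 16 17 18 19 20 21 22 23 24
dp  0  -  -  -  1  -  -  -  1  1  -  -  2  1  -  -  2  2  2  -  3  2  2  -  3
(- denotes ∞ / unreachable)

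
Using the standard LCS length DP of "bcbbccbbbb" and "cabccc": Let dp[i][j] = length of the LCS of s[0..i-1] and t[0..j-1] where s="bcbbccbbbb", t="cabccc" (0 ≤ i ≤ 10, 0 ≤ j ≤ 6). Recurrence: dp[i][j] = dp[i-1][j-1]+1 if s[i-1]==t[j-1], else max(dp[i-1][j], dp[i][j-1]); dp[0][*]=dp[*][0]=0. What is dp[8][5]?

   ''  c  a  b  c  c  c
''  0  0  0  0  0  0  0
 b  0  0  0  1  1  1  1
 c  0  1  1  1  2  2  2
 b  0  1  1  2  2  2  2
 b  0  1  1  2  2  2  2
 c  0  1  1  2  3  3  3
 c  0  1  1  2  3  4  4
 b  0  1  1  2  3  4  4
 b  0  1  1  2  3  4  4
 b  0  1  1  2  3  4  4
 b  0  1  1  2  3  4  4

4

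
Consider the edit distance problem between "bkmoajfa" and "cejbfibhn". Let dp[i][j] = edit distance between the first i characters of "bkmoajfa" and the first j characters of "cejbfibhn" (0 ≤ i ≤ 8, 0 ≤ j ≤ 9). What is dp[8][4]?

7

   ''  c  e  j  b  f  i  b  h  n
''  0  1  2  3  4  5  6  7  8  9
 b  1  1  2  3  3  4  5  6  7  8
 k  2  2  2  3  4  4  5  6  7  8
 m  3  3  3  3  4  5  5  6  7  8
 o  4  4  4  4  4  5  6  6  7  8
 a  5  5  5  5  5  5  6  7  7  8
 j  6  6  6  5  6  6  6  7  8  8
 f  7  7  7  6  6  6  7  7  8  9
 a  8  8  8  7  7  7  7  8  8  9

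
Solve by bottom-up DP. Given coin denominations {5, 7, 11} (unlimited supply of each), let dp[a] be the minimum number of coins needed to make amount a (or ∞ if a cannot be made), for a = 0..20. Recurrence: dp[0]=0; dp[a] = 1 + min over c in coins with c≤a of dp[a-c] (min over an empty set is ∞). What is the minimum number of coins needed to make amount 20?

4

 a  0  1  2  3  4  5  6  7  8  9 10 11 12 13 14 15 16 17 18 19 20
dp  0  -  -  -  -  1  -  1  -  -  2  1  2  -  2  3  2  3  2  3  4
(- denotes ∞ / unreachable)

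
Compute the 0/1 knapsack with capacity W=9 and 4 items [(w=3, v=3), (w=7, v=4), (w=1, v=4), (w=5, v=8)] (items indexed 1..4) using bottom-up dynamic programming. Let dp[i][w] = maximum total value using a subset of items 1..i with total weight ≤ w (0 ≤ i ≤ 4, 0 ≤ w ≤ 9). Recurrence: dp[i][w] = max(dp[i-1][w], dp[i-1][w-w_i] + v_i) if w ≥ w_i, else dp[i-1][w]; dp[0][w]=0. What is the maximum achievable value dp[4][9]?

i\w   0   1   2   3   4   5   6   7   8   9
  0   0   0   0   0   0   0   0   0   0   0
  1   0   0   0   3   3   3   3   3   3   3
  2   0   0   0   3   3   3   3   4   4   4
  3   0   4   4   4   7   7   7   7   8   8
  4   0   4   4   4   7   8  12  12  12  15

15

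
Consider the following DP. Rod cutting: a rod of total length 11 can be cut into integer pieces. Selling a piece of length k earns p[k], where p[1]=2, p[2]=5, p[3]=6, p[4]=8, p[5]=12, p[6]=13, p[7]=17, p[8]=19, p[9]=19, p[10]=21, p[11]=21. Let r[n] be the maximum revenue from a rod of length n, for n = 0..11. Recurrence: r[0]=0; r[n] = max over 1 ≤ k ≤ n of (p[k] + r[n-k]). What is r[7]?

   n    0    1    2    3    4    5    6    7    8    9   10   11
r[n]    0    2    5    7   10   12   15   17   20   22   25   27

17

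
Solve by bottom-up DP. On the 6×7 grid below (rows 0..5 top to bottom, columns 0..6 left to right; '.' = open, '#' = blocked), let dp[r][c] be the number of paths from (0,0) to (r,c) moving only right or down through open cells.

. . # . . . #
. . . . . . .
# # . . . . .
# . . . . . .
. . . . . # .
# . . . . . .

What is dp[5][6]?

r\c   0   1   2   3   4   5   6
  0   1   1   0   0   0   0   0
  1   1   2   2   2   2   2   2
  2   0   0   2   4   6   8  10
  3   0   0   2   6  12  20  30
  4   0   0   2   8  20   0  30
  5   0   0   2  10  30  30  60

60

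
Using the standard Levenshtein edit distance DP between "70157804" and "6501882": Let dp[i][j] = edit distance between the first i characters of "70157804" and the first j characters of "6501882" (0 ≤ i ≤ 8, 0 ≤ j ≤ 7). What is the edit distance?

6

   ''  6  5  0  1  8  8  2
''  0  1  2  3  4  5  6  7
 7  1  1  2  3  4  5  6  7
 0  2  2  2  2  3  4  5  6
 1  3  3  3  3  2  3  4  5
 5  4  4  3  4  3  3  4  5
 7  5  5  4  4  4  4  4  5
 8  6  6  5  5  5  4  4  5
 0  7  7  6  5  6  5  5  5
 4  8  8  7  6  6  6  6  6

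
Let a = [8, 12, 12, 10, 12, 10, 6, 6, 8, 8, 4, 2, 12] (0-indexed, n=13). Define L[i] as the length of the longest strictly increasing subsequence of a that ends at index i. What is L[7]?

   i    0    1    2    3    4    5    6    7    8    9   10   11   12
a[i]    8   12   12   10   12   10    6    6    8    8    4    2   12
L[i]    1    2    2    2    3    2    1    1    2    2    1    1    3

1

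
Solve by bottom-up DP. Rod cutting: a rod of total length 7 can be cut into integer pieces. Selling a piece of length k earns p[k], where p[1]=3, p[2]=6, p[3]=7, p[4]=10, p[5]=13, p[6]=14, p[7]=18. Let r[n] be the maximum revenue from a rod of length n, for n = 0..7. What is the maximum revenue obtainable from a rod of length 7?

21

   n    0    1    2    3    4    5    6    7
r[n]    0    3    6    9   12   15   18   21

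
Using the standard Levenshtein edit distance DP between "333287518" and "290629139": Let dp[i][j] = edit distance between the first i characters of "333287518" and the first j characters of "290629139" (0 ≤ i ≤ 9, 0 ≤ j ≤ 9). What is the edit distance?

9

   ''  2  9  0  6  2  9  1  3  9
''  0  1  2  3  4  5  6  7  8  9
 3  1  1  2  3  4  5  6  7  7  8
 3  2  2  2  3  4  5  6  7  7  8
 3  3  3  3  3  4  5  6  7  7  8
 2  4  3  4  4  4  4  5  6  7  8
 8  5  4  4  5  5  5  5  6  7  8
 7  6  5  5  5  6  6  6  6  7  8
 5  7  6  6  6  6  7  7  7  7  8
 1  8  7  7  7  7  7  8  7  8  8
 8  9  8  8  8  8  8  8  8  8  9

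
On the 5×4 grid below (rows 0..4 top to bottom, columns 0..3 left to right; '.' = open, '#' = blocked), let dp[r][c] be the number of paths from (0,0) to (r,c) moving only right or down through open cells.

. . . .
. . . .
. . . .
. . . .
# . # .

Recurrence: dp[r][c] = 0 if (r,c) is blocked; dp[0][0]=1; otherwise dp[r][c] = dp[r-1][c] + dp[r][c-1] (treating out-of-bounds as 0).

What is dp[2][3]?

10

r\c   0   1   2   3
  0   1   1   1   1
  1   1   2   3   4
  2   1   3   6  10
  3   1   4  10  20
  4   0   4   0  20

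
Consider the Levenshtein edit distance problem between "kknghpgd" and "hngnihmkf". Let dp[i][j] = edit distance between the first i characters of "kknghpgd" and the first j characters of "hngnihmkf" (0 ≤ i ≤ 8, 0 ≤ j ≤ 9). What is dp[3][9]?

8

   ''  h  n  g  n  i  h  m  k  f
''  0  1  2  3  4  5  6  7  8  9
 k  1  1  2  3  4  5  6  7  7  8
 k  2  2  2  3  4  5  6  7  7  8
 n  3  3  2  3  3  4  5  6  7  8
 g  4  4  3  2  3  4  5  6  7  8
 h  5  4  4  3  3  4  4  5  6  7
 p  6  5  5  4  4  4  5  5  6  7
 g  7  6  6  5  5  5  5  6  6  7
 d  8  7  7  6  6  6  6  6  7  7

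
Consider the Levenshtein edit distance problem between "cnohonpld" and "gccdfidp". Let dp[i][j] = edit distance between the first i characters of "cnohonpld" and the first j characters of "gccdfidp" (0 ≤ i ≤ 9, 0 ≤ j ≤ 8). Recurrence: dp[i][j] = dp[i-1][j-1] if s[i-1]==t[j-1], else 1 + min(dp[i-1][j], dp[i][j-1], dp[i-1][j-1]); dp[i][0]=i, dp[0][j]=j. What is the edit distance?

8

   ''  g  c  c  d  f  i  d  p
''  0  1  2  3  4  5  6  7  8
 c  1  1  1  2  3  4  5  6  7
 n  2  2  2  2  3  4  5  6  7
 o  3  3  3  3  3  4  5  6  7
 h  4  4  4  4  4  4  5  6  7
 o  5  5  5  5  5  5  5  6  7
 n  6  6  6  6  6  6  6  6  7
 p  7  7  7  7  7  7  7  7  6
 l  8  8  8  8  8  8  8  8  7
 d  9  9  9  9  8  9  9  8  8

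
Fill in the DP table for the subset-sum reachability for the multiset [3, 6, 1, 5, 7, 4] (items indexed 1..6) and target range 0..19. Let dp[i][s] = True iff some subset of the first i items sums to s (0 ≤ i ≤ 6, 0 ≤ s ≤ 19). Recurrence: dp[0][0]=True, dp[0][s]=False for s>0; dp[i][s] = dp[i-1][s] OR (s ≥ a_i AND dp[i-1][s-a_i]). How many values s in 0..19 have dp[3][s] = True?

8

i\s   0   1   2   3   4   5   6   7   8   9  10  11  12  13  14  15  16  17  18  19
  0   T   F   F   F   F   F   F   F   F   F   F   F   F   F   F   F   F   F   F   F
  1   T   F   F   T   F   F   F   F   F   F   F   F   F   F   F   F   F   F   F   F
  2   T   F   F   T   F   F   T   F   F   T   F   F   F   F   F   F   F   F   F   F
  3   T   T   F   T   T   F   T   T   F   T   T   F   F   F   F   F   F   F   F   F
  4   T   T   F   T   T   T   T   T   T   T   T   T   T   F   T   T   F   F   F   F
  5   T   T   F   T   T   T   T   T   T   T   T   T   T   T   T   T   T   T   T   T
  6   T   T   F   T   T   T   T   T   T   T   T   T   T   T   T   T   T   T   T   T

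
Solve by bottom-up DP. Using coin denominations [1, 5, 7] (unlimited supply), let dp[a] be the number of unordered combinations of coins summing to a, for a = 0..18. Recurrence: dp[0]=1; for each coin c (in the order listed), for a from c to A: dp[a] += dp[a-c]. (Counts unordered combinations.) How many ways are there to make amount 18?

8

after  coin     0     1     2     3     4     5     6     7     8     9    10    11    12    13    14    15    16    17    18
          1     1     1     1     1     1     1     1     1     1     1     1     1     1     1     1     1     1     1     1
          5     1     1     1     1     1     2     2     2     2     2     3     3     3     3     3     4     4     4     4
          7     1     1     1     1     1     2     2     3     3     3     4     4     5     5     6     7     7     8     8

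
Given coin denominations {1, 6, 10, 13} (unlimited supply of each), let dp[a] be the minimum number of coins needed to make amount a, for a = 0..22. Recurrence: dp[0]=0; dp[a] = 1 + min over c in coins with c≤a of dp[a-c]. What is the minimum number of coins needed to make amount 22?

 a  0  1  2  3  4  5  6  7  8  9 10 11 12 13 14 15 16 17 18 19 20 21 22
dp  0  1  2  3  4  5  1  2  3  4  1  2  2  1  2  3  2  3  3  2  2  3  3

3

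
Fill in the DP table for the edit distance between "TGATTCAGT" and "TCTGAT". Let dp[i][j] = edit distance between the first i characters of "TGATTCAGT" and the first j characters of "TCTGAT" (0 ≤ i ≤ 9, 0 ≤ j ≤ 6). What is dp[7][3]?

   ''  T  C  T  G  A  T
''  0  1  2  3  4  5  6
 T  1  0  1  2  3  4  5
 G  2  1  1  2  2  3  4
 A  3  2  2  2  3  2  3
 T  4  3  3  2  3  3  2
 T  5  4  4  3  3  4  3
 C  6  5  4  4  4  4  4
 A  7  6  5  5  5  4  5
 G  8  7  6  6  5  5  5
 T  9  8  7  6  6  6  5

5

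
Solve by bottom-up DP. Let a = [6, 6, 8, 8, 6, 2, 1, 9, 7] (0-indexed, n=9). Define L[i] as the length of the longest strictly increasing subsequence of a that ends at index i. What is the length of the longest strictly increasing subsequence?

   i    0    1    2    3    4    5    6    7    8
a[i]    6    6    8    8    6    2    1    9    7
L[i]    1    1    2    2    1    1    1    3    2

3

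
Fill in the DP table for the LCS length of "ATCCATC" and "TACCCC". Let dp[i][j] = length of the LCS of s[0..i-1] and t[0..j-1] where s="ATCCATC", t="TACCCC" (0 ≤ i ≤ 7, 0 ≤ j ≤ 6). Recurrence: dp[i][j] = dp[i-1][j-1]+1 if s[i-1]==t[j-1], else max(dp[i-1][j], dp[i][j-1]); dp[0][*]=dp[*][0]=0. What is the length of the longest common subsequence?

4

   ''  T  A  C  C  C  C
''  0  0  0  0  0  0  0
 A  0  0  1  1  1  1  1
 T  0  1  1  1  1  1  1
 C  0  1  1  2  2  2  2
 C  0  1  1  2  3  3  3
 A  0  1  2  2  3  3  3
 T  0  1  2  2  3  3  3
 C  0  1  2  3  3  4  4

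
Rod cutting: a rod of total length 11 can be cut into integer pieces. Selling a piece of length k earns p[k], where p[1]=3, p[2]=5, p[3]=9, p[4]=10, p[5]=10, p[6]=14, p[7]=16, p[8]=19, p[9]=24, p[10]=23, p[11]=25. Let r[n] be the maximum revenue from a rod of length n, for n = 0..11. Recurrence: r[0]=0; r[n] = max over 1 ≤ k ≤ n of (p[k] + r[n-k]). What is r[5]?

15

   n    0    1    2    3    4    5    6    7    8    9   10   11
r[n]    0    3    6    9   12   15   18   21   24   27   30   33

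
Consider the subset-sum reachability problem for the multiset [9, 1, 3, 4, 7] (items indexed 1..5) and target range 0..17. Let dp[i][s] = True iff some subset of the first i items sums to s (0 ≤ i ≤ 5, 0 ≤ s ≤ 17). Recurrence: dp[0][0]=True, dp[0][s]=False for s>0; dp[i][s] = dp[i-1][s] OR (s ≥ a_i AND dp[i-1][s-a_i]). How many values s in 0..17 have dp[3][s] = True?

8

i\s   0   1   2   3   4   5   6   7   8   9  10  11  12  13  14  15  16  17
  0   T   F   F   F   F   F   F   F   F   F   F   F   F   F   F   F   F   F
  1   T   F   F   F   F   F   F   F   F   T   F   F   F   F   F   F   F   F
  2   T   T   F   F   F   F   F   F   F   T   T   F   F   F   F   F   F   F
  3   T   T   F   T   T   F   F   F   F   T   T   F   T   T   F   F   F   F
  4   T   T   F   T   T   T   F   T   T   T   T   F   T   T   T   F   T   T
  5   T   T   F   T   T   T   F   T   T   T   T   T   T   T   T   T   T   T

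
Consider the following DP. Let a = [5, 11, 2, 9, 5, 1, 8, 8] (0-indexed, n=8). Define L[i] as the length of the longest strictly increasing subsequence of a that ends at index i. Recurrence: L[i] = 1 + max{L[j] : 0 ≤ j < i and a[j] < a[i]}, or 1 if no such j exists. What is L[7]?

3

   i    0    1    2    3    4    5    6    7
a[i]    5   11    2    9    5    1    8    8
L[i]    1    2    1    2    2    1    3    3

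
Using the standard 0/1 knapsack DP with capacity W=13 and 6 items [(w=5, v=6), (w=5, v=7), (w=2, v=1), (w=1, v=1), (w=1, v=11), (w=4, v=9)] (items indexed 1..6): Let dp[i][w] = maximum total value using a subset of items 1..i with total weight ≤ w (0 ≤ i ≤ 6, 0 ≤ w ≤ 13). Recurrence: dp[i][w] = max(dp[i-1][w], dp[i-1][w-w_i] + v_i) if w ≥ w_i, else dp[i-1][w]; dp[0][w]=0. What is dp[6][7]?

21

i\w   0   1   2   3   4   5   6   7   8   9  10  11  12  13
  0   0   0   0   0   0   0   0   0   0   0   0   0   0   0
  1   0   0   0   0   0   6   6   6   6   6   6   6   6   6
  2   0   0   0   0   0   7   7   7   7   7  13  13  13  13
  3   0   0   1   1   1   7   7   8   8   8  13  13  14  14
  4   0   1   1   2   2   7   8   8   9   9  13  14  14  15
  5   0  11  12  12  13  13  18  19  19  20  20  24  25  25
  6   0  11  12  12  13  20  21  21  22  22  27  28  28  29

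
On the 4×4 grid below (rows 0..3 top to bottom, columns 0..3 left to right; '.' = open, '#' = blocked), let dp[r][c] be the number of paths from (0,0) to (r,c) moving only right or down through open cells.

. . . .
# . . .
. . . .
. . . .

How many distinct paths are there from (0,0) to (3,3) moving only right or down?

10

r\c   0   1   2   3
  0   1   1   1   1
  1   0   1   2   3
  2   0   1   3   6
  3   0   1   4  10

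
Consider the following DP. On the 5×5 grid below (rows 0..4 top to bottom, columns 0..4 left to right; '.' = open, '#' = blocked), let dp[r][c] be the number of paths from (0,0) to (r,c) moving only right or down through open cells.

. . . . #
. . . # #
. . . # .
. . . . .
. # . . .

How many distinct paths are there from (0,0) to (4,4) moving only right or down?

30

r\c   0   1   2   3   4
  0   1   1   1   1   0
  1   1   2   3   0   0
  2   1   3   6   0   0
  3   1   4  10  10  10
  4   1   0  10  20  30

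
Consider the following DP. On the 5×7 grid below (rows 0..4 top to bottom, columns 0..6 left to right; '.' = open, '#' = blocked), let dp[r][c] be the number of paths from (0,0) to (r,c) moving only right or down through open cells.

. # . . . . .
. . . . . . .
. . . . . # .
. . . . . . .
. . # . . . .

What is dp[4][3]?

10

r\c   0   1   2   3   4   5   6
  0   1   0   0   0   0   0   0
  1   1   1   1   1   1   1   1
  2   1   2   3   4   5   0   1
  3   1   3   6  10  15  15  16
  4   1   4   0  10  25  40  56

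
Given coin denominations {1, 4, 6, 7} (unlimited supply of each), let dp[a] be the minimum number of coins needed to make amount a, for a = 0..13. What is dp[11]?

2

 a  0  1  2  3  4  5  6  7  8  9 10 11 12 13
dp  0  1  2  3  1  2  1  1  2  3  2  2  2  2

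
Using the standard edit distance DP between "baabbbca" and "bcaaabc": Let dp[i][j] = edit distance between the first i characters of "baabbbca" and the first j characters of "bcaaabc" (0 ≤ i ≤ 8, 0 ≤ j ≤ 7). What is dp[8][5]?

5

   ''  b  c  a  a  a  b  c
''  0  1  2  3  4  5  6  7
 b  1  0  1  2  3  4  5  6
 a  2  1  1  1  2  3  4  5
 a  3  2  2  1  1  2  3  4
 b  4  3  3  2  2  2  2  3
 b  5  4  4  3  3  3  2  3
 b  6  5  5  4  4  4  3  3
 c  7  6  5  5  5  5  4  3
 a  8  7  6  5  5  5  5  4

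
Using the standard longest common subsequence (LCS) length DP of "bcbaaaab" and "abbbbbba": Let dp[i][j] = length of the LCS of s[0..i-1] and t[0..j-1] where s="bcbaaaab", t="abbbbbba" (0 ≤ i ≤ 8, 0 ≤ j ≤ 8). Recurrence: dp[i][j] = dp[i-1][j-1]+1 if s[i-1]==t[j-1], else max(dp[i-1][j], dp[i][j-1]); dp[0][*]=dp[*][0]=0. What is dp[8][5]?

3

   ''  a  b  b  b  b  b  b  a
''  0  0  0  0  0  0  0  0  0
 b  0  0  1  1  1  1  1  1  1
 c  0  0  1  1  1  1  1  1  1
 b  0  0  1  2  2  2  2  2  2
 a  0  1  1  2  2  2  2  2  3
 a  0  1  1  2  2  2  2  2  3
 a  0  1  1  2  2  2  2  2  3
 a  0  1  1  2  2  2  2  2  3
 b  0  1  2  2  3  3  3  3  3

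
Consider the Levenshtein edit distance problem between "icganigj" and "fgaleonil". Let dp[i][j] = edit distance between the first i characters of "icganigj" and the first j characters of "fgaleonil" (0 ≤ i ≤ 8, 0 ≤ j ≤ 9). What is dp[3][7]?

   ''  f  g  a  l  e  o  n  i  l
''  0  1  2  3  4  5  6  7  8  9
 i  1  1  2  3  4  5  6  7  7  8
 c  2  2  2  3  4  5  6  7  8  8
 g  3  3  2  3  4  5  6  7  8  9
 a  4  4  3  2  3  4  5  6  7  8
 n  5  5  4  3  3  4  5  5  6  7
 i  6  6  5  4  4  4  5  6  5  6
 g  7  7  6  5  5  5  5  6  6  6
 j  8  8  7  6  6  6  6  6  7  7

7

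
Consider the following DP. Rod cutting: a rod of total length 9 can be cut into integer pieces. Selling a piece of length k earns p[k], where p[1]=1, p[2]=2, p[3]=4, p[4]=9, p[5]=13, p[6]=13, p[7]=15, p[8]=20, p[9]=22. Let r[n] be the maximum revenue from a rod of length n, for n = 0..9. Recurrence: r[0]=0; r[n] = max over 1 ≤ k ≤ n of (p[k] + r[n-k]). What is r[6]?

14

   n    0    1    2    3    4    5    6    7    8    9
r[n]    0    1    2    4    9   13   14   15   20   22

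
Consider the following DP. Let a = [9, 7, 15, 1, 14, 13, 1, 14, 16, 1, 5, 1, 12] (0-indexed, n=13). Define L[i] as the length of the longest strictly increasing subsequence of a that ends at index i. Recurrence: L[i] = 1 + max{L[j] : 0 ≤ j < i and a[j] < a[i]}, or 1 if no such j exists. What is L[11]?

   i    0    1    2    3    4    5    6    7    8    9   10   11   12
a[i]    9    7   15    1   14   13    1   14   16    1    5    1   12
L[i]    1    1    2    1    2    2    1    3    4    1    2    1    3

1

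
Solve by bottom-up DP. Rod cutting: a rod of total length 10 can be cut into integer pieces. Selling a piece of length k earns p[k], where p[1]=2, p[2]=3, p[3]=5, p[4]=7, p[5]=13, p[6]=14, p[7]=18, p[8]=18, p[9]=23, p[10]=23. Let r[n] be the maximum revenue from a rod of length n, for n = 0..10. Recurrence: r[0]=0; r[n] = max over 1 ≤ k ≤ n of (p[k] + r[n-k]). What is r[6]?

15

   n    0    1    2    3    4    5    6    7    8    9   10
r[n]    0    2    4    6    8   13   15   18   20   23   26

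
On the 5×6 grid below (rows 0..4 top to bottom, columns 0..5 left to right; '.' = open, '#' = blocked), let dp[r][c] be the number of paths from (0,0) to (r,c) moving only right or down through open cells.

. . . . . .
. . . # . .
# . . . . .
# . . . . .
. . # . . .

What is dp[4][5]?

r\c   0   1   2   3   4   5
  0   1   1   1   1   1   1
  1   1   2   3   0   1   2
  2   0   2   5   5   6   8
  3   0   2   7  12  18  26
  4   0   2   0  12  30  56

56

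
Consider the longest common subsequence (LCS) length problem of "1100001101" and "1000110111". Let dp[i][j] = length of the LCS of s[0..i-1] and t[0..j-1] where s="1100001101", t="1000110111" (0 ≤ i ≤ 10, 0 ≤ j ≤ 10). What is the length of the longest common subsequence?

8

   ''  1  0  0  0  1  1  0  1  1  1
''  0  0  0  0  0  0  0  0  0  0  0
 1  0  1  1  1  1  1  1  1  1  1  1
 1  0  1  1  1  1  2  2  2  2  2  2
 0  0  1  2  2  2  2  2  3  3  3  3
 0  0  1  2  3  3  3  3  3  3  3  3
 0  0  1  2  3  4  4  4  4  4  4  4
 0  0  1  2  3  4  4  4  5  5  5  5
 1  0  1  2  3  4  5  5  5  6  6  6
 1  0  1  2  3  4  5  6  6  6  7  7
 0  0  1  2  3  4  5  6  7  7  7  7
 1  0  1  2  3  4  5  6  7  8  8  8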